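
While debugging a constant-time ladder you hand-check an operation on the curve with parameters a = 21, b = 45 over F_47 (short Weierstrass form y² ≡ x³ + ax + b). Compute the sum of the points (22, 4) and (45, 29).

(22, 4) + (45, 29). λ = (29 - 4)/(45 - 22) ≡ 25/23 mod 47. 23⁻¹ ≡ 45 (mod 47), so λ ≡ 44.
  x = λ² - 22 - 45 = 1936 - 67 ≡ 36; y = λ·(22 - 36) - 4 ≡ 38. → (36, 38)

(36, 38)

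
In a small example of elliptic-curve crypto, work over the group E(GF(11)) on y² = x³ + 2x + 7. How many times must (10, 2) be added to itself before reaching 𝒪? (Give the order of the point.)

7

2P: tangent at (10, 2): λ = (3·10² + 2)/(2·2) ≡ 5/4. 4⁻¹ ≡ 3 (mod 11), so λ ≡ 5·3 ≡ 4.
  x = λ² - 10 - 10 = 16 - 20 ≡ 7; y = λ·(10 - 7) - 2 ≡ 10. → (7, 10)
3P: (7, 10) + (10, 2). λ = (2 - 10)/(10 - 7) ≡ 3/3 mod 11. 3⁻¹ ≡ 4 (mod 11), so λ ≡ 1.
  x = λ² - 7 - 10 = 1 - 17 ≡ 6; y = λ·(7 - 6) - 10 ≡ 2. → (6, 2)
4P: (6, 2) + (10, 2). λ = (2 - 2)/(10 - 6) ≡ 0/4 mod 11. 4⁻¹ ≡ 3 (mod 11), so λ ≡ 0.
  x = λ² - 6 - 10 = 0 - 16 ≡ 6; y = λ·(6 - 6) - 2 ≡ 9. → (6, 9)
5P: (6, 9) + (10, 2). λ = (2 - 9)/(10 - 6) ≡ 4/4 mod 11. 4⁻¹ ≡ 3 (mod 11) since 4·3 = 12 ≡ 1, so λ ≡ 1.
  x = λ² - 6 - 10 = 1 - 16 ≡ 7; y = λ·(6 - 7) - 9 ≡ 1. → (7, 1)
6P: (7, 1) + (10, 2). λ = (2 - 1)/(10 - 7) ≡ 1/3 mod 11. 3⁻¹ ≡ 4 (mod 11) since 3·4 = 12 ≡ 1, so λ ≡ 4.
  x = λ² - 7 - 10 = 16 - 17 ≡ 10; y = λ·(7 - 10) - 1 ≡ 9. → (10, 9)
7P: (10, 9) + (10, 2): same x and y₁ ≡ -y₂, so the sum is 𝒪.
7P = 𝒪, so the order is 7.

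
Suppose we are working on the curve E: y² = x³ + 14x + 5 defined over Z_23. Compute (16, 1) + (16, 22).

O

The two points share x = 16 and their y-coordinates satisfy 1 + 22 ≡ 0 (mod 23), so they are inverses. Their sum is the point at infinity.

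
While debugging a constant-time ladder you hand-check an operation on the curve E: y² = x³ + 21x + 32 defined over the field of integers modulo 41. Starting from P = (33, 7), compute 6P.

Repeated addition: build up to 6P.
2P: tangent at (33, 7): λ = (3·33² + 21)/(2·7) ≡ 8/14. 14⁻¹ ≡ 3 (mod 41), so λ ≡ 8·3 ≡ 24.
  x = λ² - 33 - 33 = 576 - 66 ≡ 18; y = λ·(33 - 18) - 7 ≡ 25. → (18, 25)
3P: (18, 25) + (33, 7). λ = (7 - 25)/(33 - 18) ≡ 23/15 mod 41. 15⁻¹ ≡ 11 (mod 41), so λ ≡ 7.
  x = λ² - 18 - 33 = 49 - 51 ≡ 39; y = λ·(18 - 39) - 25 ≡ 33. → (39, 33)
4P: (39, 33) + (33, 7). λ = (7 - 33)/(33 - 39) ≡ 15/35 mod 41. 35⁻¹ ≡ 34 (mod 41), so λ ≡ 18.
  x = λ² - 39 - 33 = 324 - 72 ≡ 6; y = λ·(39 - 6) - 33 ≡ 28. → (6, 28)
5P: (6, 28) + (33, 7). λ = (7 - 28)/(33 - 6) ≡ 20/27 mod 41. 27⁻¹ ≡ 38 (mod 41), so λ ≡ 22.
  x = λ² - 6 - 33 = 484 - 39 ≡ 35; y = λ·(6 - 35) - 28 ≡ 31. → (35, 31)
6P: (35, 31) + (33, 7). λ = (7 - 31)/(33 - 35) ≡ 17/39 mod 41. 39⁻¹ ≡ 20 (mod 41) since 39·20 = 780 ≡ 1, so λ ≡ 12.
  x = λ² - 35 - 33 = 144 - 68 ≡ 35; y = λ·(35 - 35) - 31 ≡ 10. → (35, 10)

(35, 10)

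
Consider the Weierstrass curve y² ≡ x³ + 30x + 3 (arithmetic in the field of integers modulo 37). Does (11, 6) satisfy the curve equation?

y² = 6² ≡ 36; x³ + 30x + 3 = 1664 ≡ 36 (mod 37). 36 = 36.

yes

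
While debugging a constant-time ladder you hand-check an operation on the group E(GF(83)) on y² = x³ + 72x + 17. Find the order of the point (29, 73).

2P: tangent at (29, 73): λ = (3·29² + 72)/(2·73) ≡ 22/63. 63⁻¹ ≡ 29 (mod 83) since 63·29 = 1827 ≡ 1, so λ ≡ 22·29 ≡ 57.
  x = λ² - 29 - 29 = 3249 - 58 ≡ 37; y = λ·(29 - 37) - 73 ≡ 52. → (37, 52)
3P: (37, 52) + (29, 73). λ = (73 - 52)/(29 - 37) ≡ 21/75 mod 83. 75⁻¹ ≡ 31 (mod 83) since 75·31 = 2325 ≡ 1, so λ ≡ 70.
  x = λ² - 37 - 29 = 4900 - 66 ≡ 20; y = λ·(37 - 20) - 52 ≡ 59. → (20, 59)
4P: (20, 59) + (29, 73). λ = (73 - 59)/(29 - 20) ≡ 14/9 mod 83. 9⁻¹ ≡ 37 (mod 83), so λ ≡ 20.
  x = λ² - 20 - 29 = 400 - 49 ≡ 19; y = λ·(20 - 19) - 59 ≡ 44. → (19, 44)
5P: (19, 44) + (29, 73). λ = (73 - 44)/(29 - 19) ≡ 29/10 mod 83. 10⁻¹ ≡ 25 (mod 83), so λ ≡ 61.
  x = λ² - 19 - 29 = 3721 - 48 ≡ 21; y = λ·(19 - 21) - 44 ≡ 0. → (21, 0)
6P: (21, 0) + (29, 73). λ = (73 - 0)/(29 - 21) ≡ 73/8 mod 83. 8⁻¹ ≡ 52 (mod 83), so λ ≡ 61.
  x = λ² - 21 - 29 = 3721 - 50 ≡ 19; y = λ·(21 - 19) - 0 ≡ 39. → (19, 39)
7P: (19, 39) + (29, 73). λ = (73 - 39)/(29 - 19) ≡ 34/10 mod 83. 10⁻¹ ≡ 25 (mod 83), so λ ≡ 20.
  x = λ² - 19 - 29 = 400 - 48 ≡ 20; y = λ·(19 - 20) - 39 ≡ 24. → (20, 24)
8P: (20, 24) + (29, 73). λ = (73 - 24)/(29 - 20) ≡ 49/9 mod 83. 9⁻¹ ≡ 37 (mod 83) since 9·37 = 333 ≡ 1, so λ ≡ 70.
  x = λ² - 20 - 29 = 4900 - 49 ≡ 37; y = λ·(20 - 37) - 24 ≡ 31. → (37, 31)
9P: (37, 31) + (29, 73). λ = (73 - 31)/(29 - 37) ≡ 42/75 mod 83. 75⁻¹ ≡ 31 (mod 83) since 75·31 = 2325 ≡ 1, so λ ≡ 57.
  x = λ² - 37 - 29 = 3249 - 66 ≡ 29; y = λ·(37 - 29) - 31 ≡ 10. → (29, 10)
10P: (29, 10) + (29, 73): same x and y₁ ≡ -y₂, so the sum is O.
10P = O, so the order is 10.

10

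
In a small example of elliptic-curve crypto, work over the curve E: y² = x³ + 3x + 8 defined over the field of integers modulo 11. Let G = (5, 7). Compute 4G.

Repeated addition: build up to 4G.
2G: tangent at (5, 7): λ = (3·5² + 3)/(2·7) ≡ 1/3. 3⁻¹ ≡ 4 (mod 11) since 3·4 = 12 ≡ 1, so λ ≡ 1·4 ≡ 4.
  x = λ² - 5 - 5 = 16 - 10 ≡ 6; y = λ·(5 - 6) - 7 ≡ 0. → (6, 0)
3G: (6, 0) + (5, 7). λ = (7 - 0)/(5 - 6) ≡ 7/10 mod 11. 10⁻¹ ≡ 10 (mod 11) since 10·10 = 100 ≡ 1, so λ ≡ 4.
  x = λ² - 6 - 5 = 16 - 11 ≡ 5; y = λ·(6 - 5) - 0 ≡ 4. → (5, 4)
4G: (5, 4) + (5, 7): same x and y₁ ≡ -y₂, so the sum is the point at infinity.

O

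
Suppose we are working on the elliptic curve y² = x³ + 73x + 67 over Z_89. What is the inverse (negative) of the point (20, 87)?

-(20, 87) = (20, -87 mod 89) = (20, 2).

(20, 2)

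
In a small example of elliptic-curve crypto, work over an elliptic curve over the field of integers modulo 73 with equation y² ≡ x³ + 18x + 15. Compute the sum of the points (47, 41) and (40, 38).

(13, 57)

(47, 41) + (40, 38). λ = (38 - 41)/(40 - 47) ≡ 70/66 mod 73. 66⁻¹ ≡ 52 (mod 73), so λ ≡ 63.
  x = λ² - 47 - 40 = 3969 - 87 ≡ 13; y = λ·(47 - 13) - 41 ≡ 57. → (13, 57)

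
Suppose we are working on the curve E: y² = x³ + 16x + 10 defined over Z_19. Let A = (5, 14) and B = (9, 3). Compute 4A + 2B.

(4, 10)

First 4A:
Repeated addition: build up to 4A.
2A: tangent at (5, 14): λ = (3·5² + 16)/(2·14) ≡ 15/9. 9⁻¹ ≡ 17 (mod 19) since 9·17 = 153 ≡ 1, so λ ≡ 15·17 ≡ 8.
  x = λ² - 5 - 5 = 64 - 10 ≡ 16; y = λ·(5 - 16) - 14 ≡ 12. → (16, 12)
3A: (16, 12) + (5, 14). λ = (14 - 12)/(5 - 16) ≡ 2/8 mod 19. 8⁻¹ ≡ 12 (mod 19), so λ ≡ 5.
  x = λ² - 16 - 5 = 25 - 21 ≡ 4; y = λ·(16 - 4) - 12 ≡ 10. → (4, 10)
4A: (4, 10) + (5, 14). λ = (14 - 10)/(5 - 4) ≡ 4/1 mod 19. 1⁻¹ ≡ 1 (mod 19) since 1·1 = 1 ≡ 1, so λ ≡ 4.
  x = λ² - 4 - 5 = 16 - 9 ≡ 7; y = λ·(4 - 7) - 10 ≡ 16. → (7, 16)
4A = (7, 16).
Next 2B:
Repeated addition: build up to 2B.
2B: tangent at (9, 3): λ = (3·9² + 16)/(2·3) ≡ 12/6. 6⁻¹ ≡ 16 (mod 19) since 6·16 = 96 ≡ 1, so λ ≡ 12·16 ≡ 2.
  x = λ² - 9 - 9 = 4 - 18 ≡ 5; y = λ·(9 - 5) - 3 ≡ 5. → (5, 5)
2B = (5, 5).
Finally 4A + 2B:
(7, 16) + (5, 5). λ = (5 - 16)/(5 - 7) ≡ 8/17 mod 19. 17⁻¹ ≡ 9 (mod 19) since 17·9 = 153 ≡ 1, so λ ≡ 15.
  x = λ² - 7 - 5 = 225 - 12 ≡ 4; y = λ·(7 - 4) - 16 ≡ 10. → (4, 10)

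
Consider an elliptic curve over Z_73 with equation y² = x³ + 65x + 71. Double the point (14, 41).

tangent at (14, 41): λ = (3·14² + 65)/(2·41) ≡ 69/9. 9⁻¹ ≡ 65 (mod 73), so λ ≡ 69·65 ≡ 32.
  x = λ² - 14 - 14 = 1024 - 28 ≡ 47; y = λ·(14 - 47) - 41 ≡ 71. → (47, 71)

(47, 71)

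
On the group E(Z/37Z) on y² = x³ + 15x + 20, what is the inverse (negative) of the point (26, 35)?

(26, 2)

-(26, 35) = (26, -35 mod 37) = (26, 2).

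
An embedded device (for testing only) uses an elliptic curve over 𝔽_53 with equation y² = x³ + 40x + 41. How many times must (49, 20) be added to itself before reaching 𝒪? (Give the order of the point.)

10

2P: tangent at (49, 20): λ = (3·49² + 40)/(2·20) ≡ 35/40. 40⁻¹ ≡ 4 (mod 53) since 40·4 = 160 ≡ 1, so λ ≡ 35·4 ≡ 34.
  x = λ² - 49 - 49 = 1156 - 98 ≡ 51; y = λ·(49 - 51) - 20 ≡ 18. → (51, 18)
3P: (51, 18) + (49, 20). λ = (20 - 18)/(49 - 51) ≡ 2/51 mod 53. 51⁻¹ ≡ 26 (mod 53), so λ ≡ 52.
  x = λ² - 51 - 49 = 2704 - 100 ≡ 7; y = λ·(51 - 7) - 18 ≡ 44. → (7, 44)
4P: (7, 44) + (49, 20). λ = (20 - 44)/(49 - 7) ≡ 29/42 mod 53. 42⁻¹ ≡ 24 (mod 53) since 42·24 = 1008 ≡ 1, so λ ≡ 7.
  x = λ² - 7 - 49 = 49 - 56 ≡ 46; y = λ·(7 - 46) - 44 ≡ 1. → (46, 1)
5P: (46, 1) + (49, 20). λ = (20 - 1)/(49 - 46) ≡ 19/3 mod 53. 3⁻¹ ≡ 18 (mod 53), so λ ≡ 24.
  x = λ² - 46 - 49 = 576 - 95 ≡ 4; y = λ·(46 - 4) - 1 ≡ 0. → (4, 0)
6P: (4, 0) + (49, 20). λ = (20 - 0)/(49 - 4) ≡ 20/45 mod 53. 45⁻¹ ≡ 33 (mod 53) since 45·33 = 1485 ≡ 1, so λ ≡ 24.
  x = λ² - 4 - 49 = 576 - 53 ≡ 46; y = λ·(4 - 46) - 0 ≡ 52. → (46, 52)
7P: (46, 52) + (49, 20). λ = (20 - 52)/(49 - 46) ≡ 21/3 mod 53. 3⁻¹ ≡ 18 (mod 53), so λ ≡ 7.
  x = λ² - 46 - 49 = 49 - 95 ≡ 7; y = λ·(46 - 7) - 52 ≡ 9. → (7, 9)
8P: (7, 9) + (49, 20). λ = (20 - 9)/(49 - 7) ≡ 11/42 mod 53. 42⁻¹ ≡ 24 (mod 53) since 42·24 = 1008 ≡ 1, so λ ≡ 52.
  x = λ² - 7 - 49 = 2704 - 56 ≡ 51; y = λ·(7 - 51) - 9 ≡ 35. → (51, 35)
9P: (51, 35) + (49, 20). λ = (20 - 35)/(49 - 51) ≡ 38/51 mod 53. 51⁻¹ ≡ 26 (mod 53), so λ ≡ 34.
  x = λ² - 51 - 49 = 1156 - 100 ≡ 49; y = λ·(51 - 49) - 35 ≡ 33. → (49, 33)
10P: (49, 33) + (49, 20): same x and y₁ ≡ -y₂, so the sum is 𝒪.
10P = 𝒪, so the order is 10.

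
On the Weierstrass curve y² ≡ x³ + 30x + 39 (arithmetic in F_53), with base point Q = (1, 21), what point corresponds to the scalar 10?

Repeated addition: build up to 10Q.
2Q: tangent at (1, 21): λ = (3·1² + 30)/(2·21) ≡ 33/42. 42⁻¹ ≡ 24 (mod 53), so λ ≡ 33·24 ≡ 50.
  x = λ² - 1 - 1 = 2500 - 2 ≡ 7; y = λ·(1 - 7) - 21 ≡ 50. → (7, 50)
3Q: (7, 50) + (1, 21). λ = (21 - 50)/(1 - 7) ≡ 24/47 mod 53. 47⁻¹ ≡ 44 (mod 53) since 47·44 = 2068 ≡ 1, so λ ≡ 49.
  x = λ² - 7 - 1 = 2401 - 8 ≡ 8; y = λ·(7 - 8) - 50 ≡ 7. → (8, 7)
4Q: (8, 7) + (1, 21). λ = (21 - 7)/(1 - 8) ≡ 14/46 mod 53. 46⁻¹ ≡ 15 (mod 53) since 46·15 = 690 ≡ 1, so λ ≡ 51.
  x = λ² - 8 - 1 = 2601 - 9 ≡ 48; y = λ·(8 - 48) - 7 ≡ 20. → (48, 20)
5Q: (48, 20) + (1, 21). λ = (21 - 20)/(1 - 48) ≡ 1/6 mod 53. 6⁻¹ ≡ 9 (mod 53) since 6·9 = 54 ≡ 1, so λ ≡ 9.
  x = λ² - 48 - 1 = 81 - 49 ≡ 32; y = λ·(48 - 32) - 20 ≡ 18. → (32, 18)
6Q: (32, 18) + (1, 21). λ = (21 - 18)/(1 - 32) ≡ 3/22 mod 53. 22⁻¹ ≡ 41 (mod 53), so λ ≡ 17.
  x = λ² - 32 - 1 = 289 - 33 ≡ 44; y = λ·(32 - 44) - 18 ≡ 43. → (44, 43)
7Q: (44, 43) + (1, 21). λ = (21 - 43)/(1 - 44) ≡ 31/10 mod 53. 10⁻¹ ≡ 16 (mod 53) since 10·16 = 160 ≡ 1, so λ ≡ 19.
  x = λ² - 44 - 1 = 361 - 45 ≡ 51; y = λ·(44 - 51) - 43 ≡ 36. → (51, 36)
8Q: (51, 36) + (1, 21). λ = (21 - 36)/(1 - 51) ≡ 38/3 mod 53. 3⁻¹ ≡ 18 (mod 53) since 3·18 = 54 ≡ 1, so λ ≡ 48.
  x = λ² - 51 - 1 = 2304 - 52 ≡ 26; y = λ·(51 - 26) - 36 ≡ 51. → (26, 51)
9Q: (26, 51) + (1, 21). λ = (21 - 51)/(1 - 26) ≡ 23/28 mod 53. 28⁻¹ ≡ 36 (mod 53), so λ ≡ 33.
  x = λ² - 26 - 1 = 1089 - 27 ≡ 2; y = λ·(26 - 2) - 51 ≡ 52. → (2, 52)
10Q: (2, 52) + (1, 21). λ = (21 - 52)/(1 - 2) ≡ 22/52 mod 53. 52⁻¹ ≡ 52 (mod 53) since 52·52 = 2704 ≡ 1, so λ ≡ 31.
  x = λ² - 2 - 1 = 961 - 3 ≡ 4; y = λ·(2 - 4) - 52 ≡ 45. → (4, 45)

(4, 45)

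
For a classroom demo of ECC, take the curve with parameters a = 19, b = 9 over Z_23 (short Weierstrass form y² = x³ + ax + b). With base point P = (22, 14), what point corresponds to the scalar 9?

(9, 9)

Repeated addition: build up to 9P.
2P: tangent at (22, 14): λ = (3·22² + 19)/(2·14) ≡ 22/5. 5⁻¹ ≡ 14 (mod 23) since 5·14 = 70 ≡ 1, so λ ≡ 22·14 ≡ 9.
  x = λ² - 22 - 22 = 81 - 44 ≡ 14; y = λ·(22 - 14) - 14 ≡ 12. → (14, 12)
3P: (14, 12) + (22, 14). λ = (14 - 12)/(22 - 14) ≡ 2/8 mod 23. 8⁻¹ ≡ 3 (mod 23), so λ ≡ 6.
  x = λ² - 14 - 22 = 36 - 36 ≡ 0; y = λ·(14 - 0) - 12 ≡ 3. → (0, 3)
4P: (0, 3) + (22, 14). λ = (14 - 3)/(22 - 0) ≡ 11/22 mod 23. 22⁻¹ ≡ 22 (mod 23), so λ ≡ 12.
  x = λ² - 0 - 22 = 144 - 22 ≡ 7; y = λ·(0 - 7) - 3 ≡ 5. → (7, 5)
5P: (7, 5) + (22, 14). λ = (14 - 5)/(22 - 7) ≡ 9/15 mod 23. 15⁻¹ ≡ 20 (mod 23), so λ ≡ 19.
  x = λ² - 7 - 22 = 361 - 29 ≡ 10; y = λ·(7 - 10) - 5 ≡ 7. → (10, 7)
6P: (10, 7) + (22, 14). λ = (14 - 7)/(22 - 10) ≡ 7/12 mod 23. 12⁻¹ ≡ 2 (mod 23) since 12·2 = 24 ≡ 1, so λ ≡ 14.
  x = λ² - 10 - 22 = 196 - 32 ≡ 3; y = λ·(10 - 3) - 7 ≡ 22. → (3, 22)
7P: (3, 22) + (22, 14). λ = (14 - 22)/(22 - 3) ≡ 15/19 mod 23. 19⁻¹ ≡ 17 (mod 23) since 19·17 = 323 ≡ 1, so λ ≡ 2.
  x = λ² - 3 - 22 = 4 - 25 ≡ 2; y = λ·(3 - 2) - 22 ≡ 3. → (2, 3)
8P: (2, 3) + (22, 14). λ = (14 - 3)/(22 - 2) ≡ 11/20 mod 23. 20⁻¹ ≡ 15 (mod 23), so λ ≡ 4.
  x = λ² - 2 - 22 = 16 - 24 ≡ 15; y = λ·(2 - 15) - 3 ≡ 14. → (15, 14)
9P: (15, 14) + (22, 14). λ = (14 - 14)/(22 - 15) ≡ 0/7 mod 23. 7⁻¹ ≡ 10 (mod 23) since 7·10 = 70 ≡ 1, so λ ≡ 0.
  x = λ² - 15 - 22 = 0 - 37 ≡ 9; y = λ·(15 - 9) - 14 ≡ 9. → (9, 9)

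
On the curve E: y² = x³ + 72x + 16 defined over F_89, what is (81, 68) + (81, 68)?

tangent at (81, 68): λ = (3·81² + 72)/(2·68) ≡ 86/47. 47⁻¹ ≡ 36 (mod 89), so λ ≡ 86·36 ≡ 70.
  x = λ² - 81 - 81 = 4900 - 162 ≡ 21; y = λ·(81 - 21) - 68 ≡ 38. → (21, 38)

(21, 38)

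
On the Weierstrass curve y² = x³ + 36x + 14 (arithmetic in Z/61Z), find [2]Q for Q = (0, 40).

tangent at (0, 40): λ = (3·0² + 36)/(2·40) ≡ 36/19. 19⁻¹ ≡ 45 (mod 61), so λ ≡ 36·45 ≡ 34.
  x = λ² - 0 - 0 = 1156 - 0 ≡ 58; y = λ·(0 - 58) - 40 ≡ 1. → (58, 1)

(58, 1)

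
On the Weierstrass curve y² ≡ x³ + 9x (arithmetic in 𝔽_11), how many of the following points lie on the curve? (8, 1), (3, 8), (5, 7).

2

(8, 1): 1² ≡ 1, rhs ≡ 1 → on.
(3, 8): 8² ≡ 9, rhs ≡ 10 → off.
(5, 7): 7² ≡ 5, rhs ≡ 5 → on.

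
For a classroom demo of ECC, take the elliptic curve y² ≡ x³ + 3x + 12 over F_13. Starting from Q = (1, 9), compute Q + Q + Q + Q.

Double-and-add on 4 = (100)₂. Start with Q = (1, 9) for the leading 1-bit.
double: tangent at (1, 9): λ = (3·1² + 3)/(2·9) ≡ 6/5. 5⁻¹ ≡ 8 (mod 13), so λ ≡ 6·8 ≡ 9.
  x = λ² - 1 - 1 = 81 - 2 ≡ 1; y = λ·(1 - 1) - 9 ≡ 4. → (1, 4)
double: tangent at (1, 4): λ = (3·1² + 3)/(2·4) ≡ 6/8. 8⁻¹ ≡ 5 (mod 13) since 8·5 = 40 ≡ 1, so λ ≡ 6·5 ≡ 4.
  x = λ² - 1 - 1 = 16 - 2 ≡ 1; y = λ·(1 - 1) - 4 ≡ 9. → (1, 9)

(1, 9)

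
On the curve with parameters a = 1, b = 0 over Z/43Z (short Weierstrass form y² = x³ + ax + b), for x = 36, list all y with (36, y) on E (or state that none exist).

none

x³ + 1x + 0 = 46692 ≡ 37 (mod 43).
37 is a non-residue mod 43; no y exists.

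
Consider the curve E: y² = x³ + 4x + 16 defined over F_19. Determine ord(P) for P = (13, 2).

2P: tangent at (13, 2): λ = (3·13² + 4)/(2·2) ≡ 17/4. 4⁻¹ ≡ 5 (mod 19) since 4·5 = 20 ≡ 1, so λ ≡ 17·5 ≡ 9.
  x = λ² - 13 - 13 = 81 - 26 ≡ 17; y = λ·(13 - 17) - 2 ≡ 0. → (17, 0)
3P: (17, 0) + (13, 2). λ = (2 - 0)/(13 - 17) ≡ 2/15 mod 19. 15⁻¹ ≡ 14 (mod 19), so λ ≡ 9.
  x = λ² - 17 - 13 = 81 - 30 ≡ 13; y = λ·(17 - 13) - 0 ≡ 17. → (13, 17)
4P: (13, 17) + (13, 2): same x and y₁ ≡ -y₂, so the sum is 𝒪.
4P = 𝒪, so the order is 4.

4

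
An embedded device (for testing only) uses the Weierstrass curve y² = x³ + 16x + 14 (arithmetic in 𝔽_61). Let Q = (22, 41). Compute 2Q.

(53, 17)

tangent at (22, 41): λ = (3·22² + 16)/(2·41) ≡ 4/21. 21⁻¹ ≡ 32 (mod 61), so λ ≡ 4·32 ≡ 6.
  x = λ² - 22 - 22 = 36 - 44 ≡ 53; y = λ·(22 - 53) - 41 ≡ 17. → (53, 17)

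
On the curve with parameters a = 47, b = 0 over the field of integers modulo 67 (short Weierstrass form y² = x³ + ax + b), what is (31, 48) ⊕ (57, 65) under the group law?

(16, 52)

(31, 48) + (57, 65). λ = (65 - 48)/(57 - 31) ≡ 17/26 mod 67. 26⁻¹ ≡ 49 (mod 67) since 26·49 = 1274 ≡ 1, so λ ≡ 29.
  x = λ² - 31 - 57 = 841 - 88 ≡ 16; y = λ·(31 - 16) - 48 ≡ 52. → (16, 52)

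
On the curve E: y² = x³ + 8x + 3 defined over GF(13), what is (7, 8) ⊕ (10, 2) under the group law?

(7, 8) + (10, 2). λ = (2 - 8)/(10 - 7) ≡ 7/3 mod 13. 3⁻¹ ≡ 9 (mod 13), so λ ≡ 11.
  x = λ² - 7 - 10 = 121 - 17 ≡ 0; y = λ·(7 - 0) - 8 ≡ 4. → (0, 4)

(0, 4)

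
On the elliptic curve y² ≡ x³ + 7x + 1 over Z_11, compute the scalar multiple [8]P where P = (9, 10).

(9, 1)

Repeated addition: build up to 8P.
2P: tangent at (9, 10): λ = (3·9² + 7)/(2·10) ≡ 8/9. 9⁻¹ ≡ 5 (mod 11), so λ ≡ 8·5 ≡ 7.
  x = λ² - 9 - 9 = 49 - 18 ≡ 9; y = λ·(9 - 9) - 10 ≡ 1. → (9, 1)
3P: (9, 1) + (9, 10): same x and y₁ ≡ -y₂, so the sum is O.
4P: O + (9, 10) = (9, 10) (identity).
5P: tangent at (9, 10): λ = (3·9² + 7)/(2·10) ≡ 8/9. 9⁻¹ ≡ 5 (mod 11), so λ ≡ 8·5 ≡ 7.
  x = λ² - 9 - 9 = 49 - 18 ≡ 9; y = λ·(9 - 9) - 10 ≡ 1. → (9, 1)
6P: (9, 1) + (9, 10): same x and y₁ ≡ -y₂, so the sum is O.
7P: O + (9, 10) = (9, 10) (identity).
8P: tangent at (9, 10): λ = (3·9² + 7)/(2·10) ≡ 8/9. 9⁻¹ ≡ 5 (mod 11), so λ ≡ 8·5 ≡ 7.
  x = λ² - 9 - 9 = 49 - 18 ≡ 9; y = λ·(9 - 9) - 10 ≡ 1. → (9, 1)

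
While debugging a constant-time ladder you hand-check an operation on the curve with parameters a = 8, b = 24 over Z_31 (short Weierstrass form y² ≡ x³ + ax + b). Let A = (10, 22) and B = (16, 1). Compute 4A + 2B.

First 4A:
Double-and-add on 4 = (100)₂. Start with A = (10, 22) for the leading 1-bit.
double: tangent at (10, 22): λ = (3·10² + 8)/(2·22) ≡ 29/13. 13⁻¹ ≡ 12 (mod 31), so λ ≡ 29·12 ≡ 7.
  x = λ² - 10 - 10 = 49 - 20 ≡ 29; y = λ·(10 - 29) - 22 ≡ 0. → (29, 0)
double: (29, 0) + (29, 0): same x and y₁ ≡ -y₂, so the sum is O.
4A = O.
Next 2B:
Repeated addition: build up to 2B.
2B: tangent at (16, 1): λ = (3·16² + 8)/(2·1) ≡ 1/2. 2⁻¹ ≡ 16 (mod 31), so λ ≡ 1·16 ≡ 16.
  x = λ² - 16 - 16 = 256 - 32 ≡ 7; y = λ·(16 - 7) - 1 ≡ 19. → (7, 19)
2B = (7, 19).
Finally 4A + 2B:
O + (7, 19) = (7, 19) (identity).

(7, 19)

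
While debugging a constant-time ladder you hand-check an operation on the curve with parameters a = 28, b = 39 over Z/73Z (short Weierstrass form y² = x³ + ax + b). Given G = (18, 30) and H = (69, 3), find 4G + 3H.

(71, 11)

First 4G:
Repeated addition: build up to 4G.
2G: tangent at (18, 30): λ = (3·18² + 28)/(2·30) ≡ 51/60. 60⁻¹ ≡ 28 (mod 73), so λ ≡ 51·28 ≡ 41.
  x = λ² - 18 - 18 = 1681 - 36 ≡ 39; y = λ·(18 - 39) - 30 ≡ 58. → (39, 58)
3G: (39, 58) + (18, 30). λ = (30 - 58)/(18 - 39) ≡ 45/52 mod 73. 52⁻¹ ≡ 66 (mod 73) since 52·66 = 3432 ≡ 1, so λ ≡ 50.
  x = λ² - 39 - 18 = 2500 - 57 ≡ 34; y = λ·(39 - 34) - 58 ≡ 46. → (34, 46)
4G: (34, 46) + (18, 30). λ = (30 - 46)/(18 - 34) ≡ 57/57 mod 73. 57⁻¹ ≡ 41 (mod 73), so λ ≡ 1.
  x = λ² - 34 - 18 = 1 - 52 ≡ 22; y = λ·(34 - 22) - 46 ≡ 39. → (22, 39)
4G = (22, 39).
Next 3H:
Repeated addition: build up to 3H.
2H: tangent at (69, 3): λ = (3·69² + 28)/(2·3) ≡ 3/6. 6⁻¹ ≡ 61 (mod 73) since 6·61 = 366 ≡ 1, so λ ≡ 3·61 ≡ 37.
  x = λ² - 69 - 69 = 1369 - 138 ≡ 63; y = λ·(69 - 63) - 3 ≡ 0. → (63, 0)
3H: (63, 0) + (69, 3). λ = (3 - 0)/(69 - 63) ≡ 3/6 mod 73. 6⁻¹ ≡ 61 (mod 73) since 6·61 = 366 ≡ 1, so λ ≡ 37.
  x = λ² - 63 - 69 = 1369 - 132 ≡ 69; y = λ·(63 - 69) - 0 ≡ 70. → (69, 70)
3H = (69, 70).
Finally 4G + 3H:
(22, 39) + (69, 70). λ = (70 - 39)/(69 - 22) ≡ 31/47 mod 73. 47⁻¹ ≡ 14 (mod 73), so λ ≡ 69.
  x = λ² - 22 - 69 = 4761 - 91 ≡ 71; y = λ·(22 - 71) - 39 ≡ 11. → (71, 11)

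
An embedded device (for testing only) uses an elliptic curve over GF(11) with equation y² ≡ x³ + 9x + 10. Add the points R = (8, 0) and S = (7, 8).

(5, 9)

(8, 0) + (7, 8). λ = (8 - 0)/(7 - 8) ≡ 8/10 mod 11. 10⁻¹ ≡ 10 (mod 11), so λ ≡ 3.
  x = λ² - 8 - 7 = 9 - 15 ≡ 5; y = λ·(8 - 5) - 0 ≡ 9. → (5, 9)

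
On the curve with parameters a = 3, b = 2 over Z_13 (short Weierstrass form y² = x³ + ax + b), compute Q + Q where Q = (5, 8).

(3, 5)

tangent at (5, 8): λ = (3·5² + 3)/(2·8) ≡ 0/3. 3⁻¹ ≡ 9 (mod 13) since 3·9 = 27 ≡ 1, so λ ≡ 0·9 ≡ 0.
  x = λ² - 5 - 5 = 0 - 10 ≡ 3; y = λ·(5 - 3) - 8 ≡ 5. → (3, 5)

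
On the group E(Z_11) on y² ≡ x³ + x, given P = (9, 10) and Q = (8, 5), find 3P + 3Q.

First 3P:
Repeated addition: build up to 3P.
2P: tangent at (9, 10): λ = (3·9² + 1)/(2·10) ≡ 2/9. 9⁻¹ ≡ 5 (mod 11), so λ ≡ 2·5 ≡ 10.
  x = λ² - 9 - 9 = 100 - 18 ≡ 5; y = λ·(9 - 5) - 10 ≡ 8. → (5, 8)
3P: (5, 8) + (9, 10). λ = (10 - 8)/(9 - 5) ≡ 2/4 mod 11. 4⁻¹ ≡ 3 (mod 11) since 4·3 = 12 ≡ 1, so λ ≡ 6.
  x = λ² - 5 - 9 = 36 - 14 ≡ 0; y = λ·(5 - 0) - 8 ≡ 0. → (0, 0)
3P = (0, 0).
Next 3Q:
Repeated addition: build up to 3Q.
2Q: tangent at (8, 5): λ = (3·8² + 1)/(2·5) ≡ 6/10. 10⁻¹ ≡ 10 (mod 11), so λ ≡ 6·10 ≡ 5.
  x = λ² - 8 - 8 = 25 - 16 ≡ 9; y = λ·(8 - 9) - 5 ≡ 1. → (9, 1)
3Q: (9, 1) + (8, 5). λ = (5 - 1)/(8 - 9) ≡ 4/10 mod 11. 10⁻¹ ≡ 10 (mod 11), so λ ≡ 7.
  x = λ² - 9 - 8 = 49 - 17 ≡ 10; y = λ·(9 - 10) - 1 ≡ 3. → (10, 3)
3Q = (10, 3).
Finally 3P + 3Q:
(0, 0) + (10, 3). λ = (3 - 0)/(10 - 0) ≡ 3/10 mod 11. 10⁻¹ ≡ 10 (mod 11), so λ ≡ 8.
  x = λ² - 0 - 10 = 64 - 10 ≡ 10; y = λ·(0 - 10) - 0 ≡ 8. → (10, 8)

(10, 8)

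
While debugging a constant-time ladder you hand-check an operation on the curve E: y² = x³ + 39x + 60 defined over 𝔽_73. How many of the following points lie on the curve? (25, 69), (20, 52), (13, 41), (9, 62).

1

(25, 69): 69² ≡ 16, rhs ≡ 16 → on.
(20, 52): 52² ≡ 3, rhs ≡ 7 → off.
(13, 41): 41² ≡ 2, rhs ≡ 63 → off.
(9, 62): 62² ≡ 48, rhs ≡ 45 → off.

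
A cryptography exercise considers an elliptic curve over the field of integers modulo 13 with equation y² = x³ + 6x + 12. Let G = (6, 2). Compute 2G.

tangent at (6, 2): λ = (3·6² + 6)/(2·2) ≡ 10/4. 4⁻¹ ≡ 10 (mod 13), so λ ≡ 10·10 ≡ 9.
  x = λ² - 6 - 6 = 81 - 12 ≡ 4; y = λ·(6 - 4) - 2 ≡ 3. → (4, 3)

(4, 3)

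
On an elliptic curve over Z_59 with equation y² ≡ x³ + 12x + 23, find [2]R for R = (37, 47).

tangent at (37, 47): λ = (3·37² + 12)/(2·47) ≡ 48/35. 35⁻¹ ≡ 27 (mod 59), so λ ≡ 48·27 ≡ 57.
  x = λ² - 37 - 37 = 3249 - 74 ≡ 48; y = λ·(37 - 48) - 47 ≡ 34. → (48, 34)

(48, 34)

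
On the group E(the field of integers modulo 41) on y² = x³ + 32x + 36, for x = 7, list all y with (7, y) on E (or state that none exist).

none

x³ + 32x + 36 = 603 ≡ 29 (mod 41).
29 is a non-residue mod 41; no y exists.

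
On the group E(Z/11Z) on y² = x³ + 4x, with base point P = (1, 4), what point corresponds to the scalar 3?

Repeated addition: build up to 3P.
2P: tangent at (1, 4): λ = (3·1² + 4)/(2·4) ≡ 7/8. 8⁻¹ ≡ 7 (mod 11), so λ ≡ 7·7 ≡ 5.
  x = λ² - 1 - 1 = 25 - 2 ≡ 1; y = λ·(1 - 1) - 4 ≡ 7. → (1, 7)
3P: (1, 7) + (1, 4): same x and y₁ ≡ -y₂, so the sum is O.

O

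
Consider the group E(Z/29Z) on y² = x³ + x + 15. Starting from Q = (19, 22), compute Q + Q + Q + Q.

Repeated addition: build up to 4Q.
2Q: tangent at (19, 22): λ = (3·19² + 1)/(2·22) ≡ 11/15. 15⁻¹ ≡ 2 (mod 29) since 15·2 = 30 ≡ 1, so λ ≡ 11·2 ≡ 22.
  x = λ² - 19 - 19 = 484 - 38 ≡ 11; y = λ·(19 - 11) - 22 ≡ 9. → (11, 9)
3Q: (11, 9) + (19, 22). λ = (22 - 9)/(19 - 11) ≡ 13/8 mod 29. 8⁻¹ ≡ 11 (mod 29), so λ ≡ 27.
  x = λ² - 11 - 19 = 729 - 30 ≡ 3; y = λ·(11 - 3) - 9 ≡ 4. → (3, 4)
4Q: (3, 4) + (19, 22). λ = (22 - 4)/(19 - 3) ≡ 18/16 mod 29. 16⁻¹ ≡ 20 (mod 29), so λ ≡ 12.
  x = λ² - 3 - 19 = 144 - 22 ≡ 6; y = λ·(3 - 6) - 4 ≡ 18. → (6, 18)

(6, 18)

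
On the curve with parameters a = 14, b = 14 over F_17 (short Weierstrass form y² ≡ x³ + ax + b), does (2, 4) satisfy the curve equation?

yes

y² = 4² ≡ 16; x³ + 14x + 14 = 50 ≡ 16 (mod 17). 16 = 16.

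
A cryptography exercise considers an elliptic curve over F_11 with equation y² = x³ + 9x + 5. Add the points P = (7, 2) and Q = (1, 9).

(7, 2) + (1, 9). λ = (9 - 2)/(1 - 7) ≡ 7/5 mod 11. 5⁻¹ ≡ 9 (mod 11), so λ ≡ 8.
  x = λ² - 7 - 1 = 64 - 8 ≡ 1; y = λ·(7 - 1) - 2 ≡ 2. → (1, 2)

(1, 2)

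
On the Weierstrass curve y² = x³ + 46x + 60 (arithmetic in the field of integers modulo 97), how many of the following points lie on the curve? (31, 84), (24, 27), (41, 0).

(31, 84): 84² ≡ 72, rhs ≡ 43 → off.
(24, 27): 27² ≡ 50, rhs ≡ 50 → on.
(41, 0): 0² ≡ 0, rhs ≡ 57 → off.

1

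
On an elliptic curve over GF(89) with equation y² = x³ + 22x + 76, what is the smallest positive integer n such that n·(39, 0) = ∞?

2P: (39, 0) + (39, 0): same x and y₁ ≡ -y₂, so the sum is ∞.
2P = ∞, so the order is 2.

2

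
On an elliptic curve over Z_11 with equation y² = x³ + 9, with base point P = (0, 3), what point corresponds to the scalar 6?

O

Double-and-add on 6 = (110)₂. Start with P = (0, 3) for the leading 1-bit.
double: tangent at (0, 3): λ = (3·0² + 0)/(2·3) ≡ 0/6. 6⁻¹ ≡ 2 (mod 11), so λ ≡ 0·2 ≡ 0.
  x = λ² - 0 - 0 = 0 - 0 ≡ 0; y = λ·(0 - 0) - 3 ≡ 8. → (0, 8)
add P: (0, 8) + (0, 3): same x and y₁ ≡ -y₂, so the sum is 𝒪.
double: 𝒪 + 𝒪 = 𝒪 (identity).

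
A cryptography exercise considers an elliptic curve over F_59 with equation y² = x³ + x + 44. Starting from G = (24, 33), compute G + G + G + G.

(1, 39)

Repeated addition: build up to 4G.
2G: tangent at (24, 33): λ = (3·24² + 1)/(2·33) ≡ 18/7. 7⁻¹ ≡ 17 (mod 59), so λ ≡ 18·17 ≡ 11.
  x = λ² - 24 - 24 = 121 - 48 ≡ 14; y = λ·(24 - 14) - 33 ≡ 18. → (14, 18)
3G: (14, 18) + (24, 33). λ = (33 - 18)/(24 - 14) ≡ 15/10 mod 59. 10⁻¹ ≡ 6 (mod 59) since 10·6 = 60 ≡ 1, so λ ≡ 31.
  x = λ² - 14 - 24 = 961 - 38 ≡ 38; y = λ·(14 - 38) - 18 ≡ 5. → (38, 5)
4G: (38, 5) + (24, 33). λ = (33 - 5)/(24 - 38) ≡ 28/45 mod 59. 45⁻¹ ≡ 21 (mod 59) since 45·21 = 945 ≡ 1, so λ ≡ 57.
  x = λ² - 38 - 24 = 3249 - 62 ≡ 1; y = λ·(38 - 1) - 5 ≡ 39. → (1, 39)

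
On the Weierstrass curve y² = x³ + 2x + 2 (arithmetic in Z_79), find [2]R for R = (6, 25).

tangent at (6, 25): λ = (3·6² + 2)/(2·25) ≡ 31/50. 50⁻¹ ≡ 49 (mod 79), so λ ≡ 31·49 ≡ 18.
  x = λ² - 6 - 6 = 324 - 12 ≡ 75; y = λ·(6 - 75) - 25 ≡ 76. → (75, 76)

(75, 76)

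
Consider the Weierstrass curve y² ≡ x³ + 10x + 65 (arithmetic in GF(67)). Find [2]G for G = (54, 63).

tangent at (54, 63): λ = (3·54² + 10)/(2·63) ≡ 48/59. 59⁻¹ ≡ 25 (mod 67) since 59·25 = 1475 ≡ 1, so λ ≡ 48·25 ≡ 61.
  x = λ² - 54 - 54 = 3721 - 108 ≡ 62; y = λ·(54 - 62) - 63 ≡ 52. → (62, 52)

(62, 52)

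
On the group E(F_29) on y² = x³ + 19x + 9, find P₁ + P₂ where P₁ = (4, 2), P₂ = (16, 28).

(4, 2) + (16, 28). λ = (28 - 2)/(16 - 4) ≡ 26/12 mod 29. 12⁻¹ ≡ 17 (mod 29), so λ ≡ 7.
  x = λ² - 4 - 16 = 49 - 20 ≡ 0; y = λ·(4 - 0) - 2 ≡ 26. → (0, 26)

(0, 26)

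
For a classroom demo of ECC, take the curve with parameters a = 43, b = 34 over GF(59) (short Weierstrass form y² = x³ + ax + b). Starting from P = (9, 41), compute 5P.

Double-and-add on 5 = (101)₂. Start with P = (9, 41) for the leading 1-bit.
double: tangent at (9, 41): λ = (3·9² + 43)/(2·41) ≡ 50/23. 23⁻¹ ≡ 18 (mod 59) since 23·18 = 414 ≡ 1, so λ ≡ 50·18 ≡ 15.
  x = λ² - 9 - 9 = 225 - 18 ≡ 30; y = λ·(9 - 30) - 41 ≡ 57. → (30, 57)
double: tangent at (30, 57): λ = (3·30² + 43)/(2·57) ≡ 29/55. 55⁻¹ ≡ 44 (mod 59) since 55·44 = 2420 ≡ 1, so λ ≡ 29·44 ≡ 37.
  x = λ² - 30 - 30 = 1369 - 60 ≡ 11; y = λ·(30 - 11) - 57 ≡ 56. → (11, 56)
add P: (11, 56) + (9, 41). λ = (41 - 56)/(9 - 11) ≡ 44/57 mod 59. 57⁻¹ ≡ 29 (mod 59), so λ ≡ 37.
  x = λ² - 11 - 9 = 1369 - 20 ≡ 51; y = λ·(11 - 51) - 56 ≡ 57. → (51, 57)

(51, 57)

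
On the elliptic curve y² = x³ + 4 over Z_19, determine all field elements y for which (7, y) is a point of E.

x³ + 0x + 4 = 347 ≡ 5 (mod 19).
Square roots of 5 mod 19: 9 and 10 (since 9² = 81 ≡ 5).

9, 10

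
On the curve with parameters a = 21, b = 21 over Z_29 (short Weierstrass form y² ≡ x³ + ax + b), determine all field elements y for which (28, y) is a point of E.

x³ + 21x + 21 = 22561 ≡ 28 (mod 29).
Square roots of 28 mod 29: 12 and 17 (since 12² = 144 ≡ 28).

12, 17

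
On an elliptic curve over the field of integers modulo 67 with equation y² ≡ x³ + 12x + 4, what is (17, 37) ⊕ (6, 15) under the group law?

(17, 37) + (6, 15). λ = (15 - 37)/(6 - 17) ≡ 45/56 mod 67. 56⁻¹ ≡ 6 (mod 67), so λ ≡ 2.
  x = λ² - 17 - 6 = 4 - 23 ≡ 48; y = λ·(17 - 48) - 37 ≡ 35. → (48, 35)

(48, 35)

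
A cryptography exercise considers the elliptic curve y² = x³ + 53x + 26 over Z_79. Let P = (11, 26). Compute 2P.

tangent at (11, 26): λ = (3·11² + 53)/(2·26) ≡ 21/52. 52⁻¹ ≡ 38 (mod 79), so λ ≡ 21·38 ≡ 8.
  x = λ² - 11 - 11 = 64 - 22 ≡ 42; y = λ·(11 - 42) - 26 ≡ 42. → (42, 42)

(42, 42)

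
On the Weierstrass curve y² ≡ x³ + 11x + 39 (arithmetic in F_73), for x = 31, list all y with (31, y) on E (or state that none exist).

x³ + 11x + 39 = 30171 ≡ 22 (mod 73).
22 is a non-residue mod 73; no y exists.

none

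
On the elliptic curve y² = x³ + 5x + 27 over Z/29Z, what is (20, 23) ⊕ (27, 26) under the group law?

(20, 23) + (27, 26). λ = (26 - 23)/(27 - 20) ≡ 3/7 mod 29. 7⁻¹ ≡ 25 (mod 29) since 7·25 = 175 ≡ 1, so λ ≡ 17.
  x = λ² - 20 - 27 = 289 - 47 ≡ 10; y = λ·(20 - 10) - 23 ≡ 2. → (10, 2)

(10, 2)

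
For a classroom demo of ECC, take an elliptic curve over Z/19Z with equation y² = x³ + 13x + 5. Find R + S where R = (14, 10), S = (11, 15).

(14, 10) + (11, 15). λ = (15 - 10)/(11 - 14) ≡ 5/16 mod 19. 16⁻¹ ≡ 6 (mod 19), so λ ≡ 11.
  x = λ² - 14 - 11 = 121 - 25 ≡ 1; y = λ·(14 - 1) - 10 ≡ 0. → (1, 0)

(1, 0)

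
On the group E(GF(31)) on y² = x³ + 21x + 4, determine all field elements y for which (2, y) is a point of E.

x³ + 21x + 4 = 54 ≡ 23 (mod 31).
23 is a non-residue mod 31; no y exists.

none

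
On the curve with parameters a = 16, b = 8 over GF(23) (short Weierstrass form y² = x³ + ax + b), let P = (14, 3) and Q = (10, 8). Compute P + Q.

(14, 3) + (10, 8). λ = (8 - 3)/(10 - 14) ≡ 5/19 mod 23. 19⁻¹ ≡ 17 (mod 23), so λ ≡ 16.
  x = λ² - 14 - 10 = 256 - 24 ≡ 2; y = λ·(14 - 2) - 3 ≡ 5. → (2, 5)

(2, 5)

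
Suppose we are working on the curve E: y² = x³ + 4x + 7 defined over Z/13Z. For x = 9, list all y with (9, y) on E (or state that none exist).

x³ + 4x + 7 = 772 ≡ 5 (mod 13).
5 is a non-residue mod 13; no y exists.

none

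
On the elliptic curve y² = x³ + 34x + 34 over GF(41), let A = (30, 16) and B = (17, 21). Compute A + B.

(30, 16) + (17, 21). λ = (21 - 16)/(17 - 30) ≡ 5/28 mod 41. 28⁻¹ ≡ 22 (mod 41), so λ ≡ 28.
  x = λ² - 30 - 17 = 784 - 47 ≡ 40; y = λ·(30 - 40) - 16 ≡ 32. → (40, 32)

(40, 32)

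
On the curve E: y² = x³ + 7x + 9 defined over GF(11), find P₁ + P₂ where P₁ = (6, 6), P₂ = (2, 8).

(6, 5)

(6, 6) + (2, 8). λ = (8 - 6)/(2 - 6) ≡ 2/7 mod 11. 7⁻¹ ≡ 8 (mod 11), so λ ≡ 5.
  x = λ² - 6 - 2 = 25 - 8 ≡ 6; y = λ·(6 - 6) - 6 ≡ 5. → (6, 5)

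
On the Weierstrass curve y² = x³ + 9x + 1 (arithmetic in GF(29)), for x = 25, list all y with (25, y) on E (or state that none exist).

x³ + 9x + 1 = 15851 ≡ 17 (mod 29).
17 is a non-residue mod 29; no y exists.

none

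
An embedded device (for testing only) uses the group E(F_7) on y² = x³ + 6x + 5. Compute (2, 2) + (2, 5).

O

The two points share x = 2 and their y-coordinates satisfy 2 + 5 ≡ 0 (mod 7), so they are inverses. Their sum is ∞.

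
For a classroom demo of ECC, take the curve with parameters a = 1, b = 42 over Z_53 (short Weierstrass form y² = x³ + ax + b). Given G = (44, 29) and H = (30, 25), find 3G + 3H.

First 3G:
Repeated addition: build up to 3G.
2G: tangent at (44, 29): λ = (3·44² + 1)/(2·29) ≡ 32/5. 5⁻¹ ≡ 32 (mod 53), so λ ≡ 32·32 ≡ 17.
  x = λ² - 44 - 44 = 289 - 88 ≡ 42; y = λ·(44 - 42) - 29 ≡ 5. → (42, 5)
3G: (42, 5) + (44, 29). λ = (29 - 5)/(44 - 42) ≡ 24/2 mod 53. 2⁻¹ ≡ 27 (mod 53) since 2·27 = 54 ≡ 1, so λ ≡ 12.
  x = λ² - 42 - 44 = 144 - 86 ≡ 5; y = λ·(42 - 5) - 5 ≡ 15. → (5, 15)
3G = (5, 15).
Next 3H:
Repeated addition: build up to 3H.
2H: tangent at (30, 25): λ = (3·30² + 1)/(2·25) ≡ 51/50. 50⁻¹ ≡ 35 (mod 53), so λ ≡ 51·35 ≡ 36.
  x = λ² - 30 - 30 = 1296 - 60 ≡ 17; y = λ·(30 - 17) - 25 ≡ 19. → (17, 19)
3H: (17, 19) + (30, 25). λ = (25 - 19)/(30 - 17) ≡ 6/13 mod 53. 13⁻¹ ≡ 49 (mod 53), so λ ≡ 29.
  x = λ² - 17 - 30 = 841 - 47 ≡ 52; y = λ·(17 - 52) - 19 ≡ 26. → (52, 26)
3H = (52, 26).
Finally 3G + 3H:
(5, 15) + (52, 26). λ = (26 - 15)/(52 - 5) ≡ 11/47 mod 53. 47⁻¹ ≡ 44 (mod 53), so λ ≡ 7.
  x = λ² - 5 - 52 = 49 - 57 ≡ 45; y = λ·(5 - 45) - 15 ≡ 23. → (45, 23)

(45, 23)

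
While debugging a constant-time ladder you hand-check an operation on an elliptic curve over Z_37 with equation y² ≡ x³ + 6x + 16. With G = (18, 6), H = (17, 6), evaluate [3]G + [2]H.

First 3G:
Repeated addition: build up to 3G.
2G: tangent at (18, 6): λ = (3·18² + 6)/(2·6) ≡ 16/12. 12⁻¹ ≡ 34 (mod 37), so λ ≡ 16·34 ≡ 26.
  x = λ² - 18 - 18 = 676 - 36 ≡ 11; y = λ·(18 - 11) - 6 ≡ 28. → (11, 28)
3G: (11, 28) + (18, 6). λ = (6 - 28)/(18 - 11) ≡ 15/7 mod 37. 7⁻¹ ≡ 16 (mod 37), so λ ≡ 18.
  x = λ² - 11 - 18 = 324 - 29 ≡ 36; y = λ·(11 - 36) - 28 ≡ 3. → (36, 3)
3G = (36, 3).
Next 2H:
Repeated addition: build up to 2H.
2H: tangent at (17, 6): λ = (3·17² + 6)/(2·6) ≡ 22/12. 12⁻¹ ≡ 34 (mod 37), so λ ≡ 22·34 ≡ 8.
  x = λ² - 17 - 17 = 64 - 34 ≡ 30; y = λ·(17 - 30) - 6 ≡ 1. → (30, 1)
2H = (30, 1).
Finally 3G + 2H:
(36, 3) + (30, 1). λ = (1 - 3)/(30 - 36) ≡ 35/31 mod 37. 31⁻¹ ≡ 6 (mod 37), so λ ≡ 25.
  x = λ² - 36 - 30 = 625 - 66 ≡ 4; y = λ·(36 - 4) - 3 ≡ 20. → (4, 20)

(4, 20)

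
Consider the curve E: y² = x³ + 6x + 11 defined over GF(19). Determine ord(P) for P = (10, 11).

2P: tangent at (10, 11): λ = (3·10² + 6)/(2·11) ≡ 2/3. 3⁻¹ ≡ 13 (mod 19), so λ ≡ 2·13 ≡ 7.
  x = λ² - 10 - 10 = 49 - 20 ≡ 10; y = λ·(10 - 10) - 11 ≡ 8. → (10, 8)
3P: (10, 8) + (10, 11): same x and y₁ ≡ -y₂, so the sum is 𝒪.
3P = 𝒪, so the order is 3.

3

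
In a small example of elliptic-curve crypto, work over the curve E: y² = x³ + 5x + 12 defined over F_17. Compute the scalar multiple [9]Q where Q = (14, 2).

(10, 5)

Repeated addition: build up to 9Q.
2Q: tangent at (14, 2): λ = (3·14² + 5)/(2·2) ≡ 15/4. 4⁻¹ ≡ 13 (mod 17) since 4·13 = 52 ≡ 1, so λ ≡ 15·13 ≡ 8.
  x = λ² - 14 - 14 = 64 - 28 ≡ 2; y = λ·(14 - 2) - 2 ≡ 9. → (2, 9)
3Q: (2, 9) + (14, 2). λ = (2 - 9)/(14 - 2) ≡ 10/12 mod 17. 12⁻¹ ≡ 10 (mod 17), so λ ≡ 15.
  x = λ² - 2 - 14 = 225 - 16 ≡ 5; y = λ·(2 - 5) - 9 ≡ 14. → (5, 14)
4Q: (5, 14) + (14, 2). λ = (2 - 14)/(14 - 5) ≡ 5/9 mod 17. 9⁻¹ ≡ 2 (mod 17) since 9·2 = 18 ≡ 1, so λ ≡ 10.
  x = λ² - 5 - 14 = 100 - 19 ≡ 13; y = λ·(5 - 13) - 14 ≡ 8. → (13, 8)
5Q: (13, 8) + (14, 2). λ = (2 - 8)/(14 - 13) ≡ 11/1 mod 17. 1⁻¹ ≡ 1 (mod 17) since 1·1 = 1 ≡ 1, so λ ≡ 11.
  x = λ² - 13 - 14 = 121 - 27 ≡ 9; y = λ·(13 - 9) - 8 ≡ 2. → (9, 2)
6Q: (9, 2) + (14, 2). λ = (2 - 2)/(14 - 9) ≡ 0/5 mod 17. 5⁻¹ ≡ 7 (mod 17) since 5·7 = 35 ≡ 1, so λ ≡ 0.
  x = λ² - 9 - 14 = 0 - 23 ≡ 11; y = λ·(9 - 11) - 2 ≡ 15. → (11, 15)
7Q: (11, 15) + (14, 2). λ = (2 - 15)/(14 - 11) ≡ 4/3 mod 17. 3⁻¹ ≡ 6 (mod 17) since 3·6 = 18 ≡ 1, so λ ≡ 7.
  x = λ² - 11 - 14 = 49 - 25 ≡ 7; y = λ·(11 - 7) - 15 ≡ 13. → (7, 13)
8Q: (7, 13) + (14, 2). λ = (2 - 13)/(14 - 7) ≡ 6/7 mod 17. 7⁻¹ ≡ 5 (mod 17) since 7·5 = 35 ≡ 1, so λ ≡ 13.
  x = λ² - 7 - 14 = 169 - 21 ≡ 12; y = λ·(7 - 12) - 13 ≡ 7. → (12, 7)
9Q: (12, 7) + (14, 2). λ = (2 - 7)/(14 - 12) ≡ 12/2 mod 17. 2⁻¹ ≡ 9 (mod 17) since 2·9 = 18 ≡ 1, so λ ≡ 6.
  x = λ² - 12 - 14 = 36 - 26 ≡ 10; y = λ·(12 - 10) - 7 ≡ 5. → (10, 5)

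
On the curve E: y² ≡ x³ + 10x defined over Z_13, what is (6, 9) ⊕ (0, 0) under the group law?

(6, 4)

(6, 9) + (0, 0). λ = (0 - 9)/(0 - 6) ≡ 4/7 mod 13. 7⁻¹ ≡ 2 (mod 13), so λ ≡ 8.
  x = λ² - 6 - 0 = 64 - 6 ≡ 6; y = λ·(6 - 6) - 9 ≡ 4. → (6, 4)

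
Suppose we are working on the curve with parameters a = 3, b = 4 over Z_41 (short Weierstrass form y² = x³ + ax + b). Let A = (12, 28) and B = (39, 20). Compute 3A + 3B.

First 3A:
Repeated addition: build up to 3A.
2A: tangent at (12, 28): λ = (3·12² + 3)/(2·28) ≡ 25/15. 15⁻¹ ≡ 11 (mod 41) since 15·11 = 165 ≡ 1, so λ ≡ 25·11 ≡ 29.
  x = λ² - 12 - 12 = 841 - 24 ≡ 38; y = λ·(12 - 38) - 28 ≡ 38. → (38, 38)
3A: (38, 38) + (12, 28). λ = (28 - 38)/(12 - 38) ≡ 31/15 mod 41. 15⁻¹ ≡ 11 (mod 41) since 15·11 = 165 ≡ 1, so λ ≡ 13.
  x = λ² - 38 - 12 = 169 - 50 ≡ 37; y = λ·(38 - 37) - 38 ≡ 16. → (37, 16)
3A = (37, 16).
Next 3B:
Repeated addition: build up to 3B.
2B: tangent at (39, 20): λ = (3·39² + 3)/(2·20) ≡ 15/40. 40⁻¹ ≡ 40 (mod 41), so λ ≡ 15·40 ≡ 26.
  x = λ² - 39 - 39 = 676 - 78 ≡ 24; y = λ·(39 - 24) - 20 ≡ 1. → (24, 1)
3B: (24, 1) + (39, 20). λ = (20 - 1)/(39 - 24) ≡ 19/15 mod 41. 15⁻¹ ≡ 11 (mod 41), so λ ≡ 4.
  x = λ² - 24 - 39 = 16 - 63 ≡ 35; y = λ·(24 - 35) - 1 ≡ 37. → (35, 37)
3B = (35, 37).
Finally 3A + 3B:
(37, 16) + (35, 37). λ = (37 - 16)/(35 - 37) ≡ 21/39 mod 41. 39⁻¹ ≡ 20 (mod 41) since 39·20 = 780 ≡ 1, so λ ≡ 10.
  x = λ² - 37 - 35 = 100 - 72 ≡ 28; y = λ·(37 - 28) - 16 ≡ 33. → (28, 33)

(28, 33)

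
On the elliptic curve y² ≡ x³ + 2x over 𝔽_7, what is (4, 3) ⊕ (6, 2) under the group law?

(4, 3) + (6, 2). λ = (2 - 3)/(6 - 4) ≡ 6/2 mod 7. 2⁻¹ ≡ 4 (mod 7) since 2·4 = 8 ≡ 1, so λ ≡ 3.
  x = λ² - 4 - 6 = 9 - 10 ≡ 6; y = λ·(4 - 6) - 3 ≡ 5. → (6, 5)

(6, 5)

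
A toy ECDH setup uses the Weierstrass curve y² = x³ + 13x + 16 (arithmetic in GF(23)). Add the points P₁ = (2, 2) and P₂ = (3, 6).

(2, 2) + (3, 6). λ = (6 - 2)/(3 - 2) ≡ 4/1 mod 23. 1⁻¹ ≡ 1 (mod 23), so λ ≡ 4.
  x = λ² - 2 - 3 = 16 - 5 ≡ 11; y = λ·(2 - 11) - 2 ≡ 8. → (11, 8)

(11, 8)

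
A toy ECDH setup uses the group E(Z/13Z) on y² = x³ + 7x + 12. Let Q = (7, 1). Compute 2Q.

tangent at (7, 1): λ = (3·7² + 7)/(2·1) ≡ 11/2. 2⁻¹ ≡ 7 (mod 13) since 2·7 = 14 ≡ 1, so λ ≡ 11·7 ≡ 12.
  x = λ² - 7 - 7 = 144 - 14 ≡ 0; y = λ·(7 - 0) - 1 ≡ 5. → (0, 5)

(0, 5)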